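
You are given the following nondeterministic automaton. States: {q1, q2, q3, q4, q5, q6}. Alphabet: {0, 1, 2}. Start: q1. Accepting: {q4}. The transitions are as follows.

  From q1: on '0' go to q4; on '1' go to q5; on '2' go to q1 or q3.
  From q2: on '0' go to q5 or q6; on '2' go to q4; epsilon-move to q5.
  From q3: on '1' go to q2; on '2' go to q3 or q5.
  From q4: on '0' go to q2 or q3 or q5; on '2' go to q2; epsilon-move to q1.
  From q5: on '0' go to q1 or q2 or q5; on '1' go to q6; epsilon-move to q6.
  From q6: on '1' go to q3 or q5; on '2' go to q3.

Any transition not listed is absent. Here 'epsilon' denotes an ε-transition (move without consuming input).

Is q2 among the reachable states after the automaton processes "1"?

Start in {q1}.
Read '1': {q1} → {q5, q6}.
State q2 is not in {q5, q6}.

No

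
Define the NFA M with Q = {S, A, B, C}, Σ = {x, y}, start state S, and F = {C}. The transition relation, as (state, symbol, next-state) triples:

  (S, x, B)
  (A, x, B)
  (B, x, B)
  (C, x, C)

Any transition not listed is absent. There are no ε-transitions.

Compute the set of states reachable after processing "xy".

Start in {S}.
Read 'x': S→{B}; now {B}.
Read 'y': B→∅; now ∅.

∅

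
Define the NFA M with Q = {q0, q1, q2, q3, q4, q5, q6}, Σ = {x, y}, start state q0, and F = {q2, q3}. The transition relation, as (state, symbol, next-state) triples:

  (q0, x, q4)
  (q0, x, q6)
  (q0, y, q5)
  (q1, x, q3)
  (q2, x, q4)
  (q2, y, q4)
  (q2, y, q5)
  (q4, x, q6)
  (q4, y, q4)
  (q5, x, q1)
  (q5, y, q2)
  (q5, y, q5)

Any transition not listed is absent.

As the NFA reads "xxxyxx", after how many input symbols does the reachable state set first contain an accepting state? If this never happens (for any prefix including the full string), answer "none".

none

Start in {q0}.
Read 'x': {q0} → {q4, q6}.
Read 'x': {q4, q6} → {q6}.
Read 'x': {q6} → ∅.
The set is empty and remains empty for the remaining 3 symbols.
No reachable set along the way intersects F.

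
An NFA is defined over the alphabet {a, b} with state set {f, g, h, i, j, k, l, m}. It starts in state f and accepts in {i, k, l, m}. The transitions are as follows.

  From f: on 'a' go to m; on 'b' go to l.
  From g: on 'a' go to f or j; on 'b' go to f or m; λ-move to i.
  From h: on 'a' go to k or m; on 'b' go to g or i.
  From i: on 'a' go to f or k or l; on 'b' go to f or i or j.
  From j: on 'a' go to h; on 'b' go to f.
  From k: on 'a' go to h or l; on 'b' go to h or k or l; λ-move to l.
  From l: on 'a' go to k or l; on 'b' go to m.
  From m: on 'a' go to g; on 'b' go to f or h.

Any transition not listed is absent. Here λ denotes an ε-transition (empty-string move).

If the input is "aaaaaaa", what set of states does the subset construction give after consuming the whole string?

{f, g, h, i, j, k, l, m}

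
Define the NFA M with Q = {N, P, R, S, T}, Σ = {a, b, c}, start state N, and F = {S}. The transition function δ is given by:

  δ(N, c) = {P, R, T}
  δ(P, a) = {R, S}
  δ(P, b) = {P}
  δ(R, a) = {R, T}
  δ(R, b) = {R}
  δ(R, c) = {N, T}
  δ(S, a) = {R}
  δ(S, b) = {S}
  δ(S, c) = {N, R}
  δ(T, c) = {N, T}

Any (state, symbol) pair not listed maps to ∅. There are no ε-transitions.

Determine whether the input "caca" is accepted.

No

Start in {N}.
Read 'c': N→{P, R, T}; now {P, R, T}.
Read 'a': P→{R, S}, R→{R, T}, T→∅; now {R, S, T}.
Read 'c': R→{N, T}, S→{N, R}, T→{N, T}; now {N, R, T}.
Read 'a': N→∅, R→{R, T}, T→∅; now {R, T}.
The final set {R, T} contains no accepting state.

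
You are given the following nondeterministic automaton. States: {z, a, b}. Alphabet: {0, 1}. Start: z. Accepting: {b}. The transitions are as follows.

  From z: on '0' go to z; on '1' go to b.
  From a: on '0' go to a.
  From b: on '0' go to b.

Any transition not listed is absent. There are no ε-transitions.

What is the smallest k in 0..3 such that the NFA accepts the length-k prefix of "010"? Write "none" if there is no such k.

2

Start in {z}.
Read '0': {z} → {z}.
Read '1': {z} → {b}.
None of the earlier sets intersect F, but {b} does.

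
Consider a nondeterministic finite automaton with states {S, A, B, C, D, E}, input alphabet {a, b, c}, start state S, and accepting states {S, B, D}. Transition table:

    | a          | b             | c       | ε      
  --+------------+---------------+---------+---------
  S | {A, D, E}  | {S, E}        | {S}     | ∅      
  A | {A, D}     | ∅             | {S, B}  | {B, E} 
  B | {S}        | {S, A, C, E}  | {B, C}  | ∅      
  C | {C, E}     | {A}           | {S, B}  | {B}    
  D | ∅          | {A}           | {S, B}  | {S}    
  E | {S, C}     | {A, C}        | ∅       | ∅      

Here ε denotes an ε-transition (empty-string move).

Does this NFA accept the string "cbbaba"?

Start in {S}.
Read 'c': {S} → {S}.
Read 'b': {S} → {S, E}.
Read 'b': {S, E} → {S, A, B, C, E}.
Read 'a': {S, A, B, C, E} → {S, A, B, C, D, E}.
Read 'b': {S, A, B, C, D, E} → {S, A, B, C, E}.
Read 'a': {S, A, B, C, E} → {S, A, B, C, D, E}.
The final set {S, A, B, C, D, E} contains the accepting states S, B, D.

Yes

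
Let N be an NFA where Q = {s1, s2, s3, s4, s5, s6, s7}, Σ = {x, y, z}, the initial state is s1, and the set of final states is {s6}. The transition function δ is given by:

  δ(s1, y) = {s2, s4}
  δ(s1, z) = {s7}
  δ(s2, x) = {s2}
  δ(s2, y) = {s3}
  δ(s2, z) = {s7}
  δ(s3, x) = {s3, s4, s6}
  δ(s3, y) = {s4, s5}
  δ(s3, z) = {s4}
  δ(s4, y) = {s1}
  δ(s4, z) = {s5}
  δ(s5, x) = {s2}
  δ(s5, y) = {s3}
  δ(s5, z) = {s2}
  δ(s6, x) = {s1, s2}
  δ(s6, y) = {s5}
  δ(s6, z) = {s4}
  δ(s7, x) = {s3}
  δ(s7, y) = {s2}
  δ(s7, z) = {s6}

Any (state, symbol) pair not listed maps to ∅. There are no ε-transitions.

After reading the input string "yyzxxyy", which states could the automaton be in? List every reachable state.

{s1, s2, s3, s4}

Start in {s1}.
Read 'y': {s1} → {s2, s4}.
Read 'y': {s2, s4} → {s1, s3}.
Read 'z': {s1, s3} → {s4, s7}.
Read 'x': {s4, s7} → {s3}.
Read 'x': {s3} → {s3, s4, s6}.
Read 'y': {s3, s4, s6} → {s1, s4, s5}.
Read 'y': {s1, s4, s5} → {s1, s2, s3, s4}.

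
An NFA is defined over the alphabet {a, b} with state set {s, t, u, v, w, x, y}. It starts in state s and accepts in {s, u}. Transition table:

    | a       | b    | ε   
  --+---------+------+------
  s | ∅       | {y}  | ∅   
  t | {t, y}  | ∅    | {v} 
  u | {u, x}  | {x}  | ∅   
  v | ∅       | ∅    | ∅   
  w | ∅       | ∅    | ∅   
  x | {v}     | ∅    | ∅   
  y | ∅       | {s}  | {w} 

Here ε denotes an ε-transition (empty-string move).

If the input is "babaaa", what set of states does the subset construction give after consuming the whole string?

∅

Start in {s}.
Read 'b': {s} → {w, y}.
Read 'a': {w, y} → ∅.
The set is empty and remains empty for the remaining 4 symbols.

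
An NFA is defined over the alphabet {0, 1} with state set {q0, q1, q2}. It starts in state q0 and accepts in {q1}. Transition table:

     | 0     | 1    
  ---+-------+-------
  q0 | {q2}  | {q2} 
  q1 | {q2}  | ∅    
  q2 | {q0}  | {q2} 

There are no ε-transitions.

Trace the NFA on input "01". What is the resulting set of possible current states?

{q2}

Start in {q0}.
Read '0': {q0} → {q2}.
Read '1': {q2} → {q2}.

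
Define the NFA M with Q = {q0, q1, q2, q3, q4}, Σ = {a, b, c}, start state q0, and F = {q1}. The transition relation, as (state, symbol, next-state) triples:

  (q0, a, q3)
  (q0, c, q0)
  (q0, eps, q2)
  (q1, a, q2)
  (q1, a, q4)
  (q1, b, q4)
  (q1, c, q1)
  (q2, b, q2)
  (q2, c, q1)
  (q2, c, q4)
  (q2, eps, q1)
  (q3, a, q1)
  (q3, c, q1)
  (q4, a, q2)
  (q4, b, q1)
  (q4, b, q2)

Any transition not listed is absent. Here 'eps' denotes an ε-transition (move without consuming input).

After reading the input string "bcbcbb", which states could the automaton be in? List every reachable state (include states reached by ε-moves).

Start: ε-closure({q0}) = {q0, q1, q2}.
Read 'b': q0→∅, q1→{q4}, q2→{q2}; union {q2, q4}; ε-closure = {q1, q2, q4}.
Read 'c': q1→{q1}, q2→{q1, q4}, q4→∅; now {q1, q4}.
Read 'b': q1→{q4}, q4→{q1, q2}; now {q1, q2, q4}.
Read 'c': q1→{q1}, q2→{q1, q4}, q4→∅; now {q1, q4}.
Read 'b': q1→{q4}, q4→{q1, q2}; now {q1, q2, q4}.
Read 'b': q1→{q4}, q2→{q2}, q4→{q1, q2}; now {q1, q2, q4}.

{q1, q2, q4}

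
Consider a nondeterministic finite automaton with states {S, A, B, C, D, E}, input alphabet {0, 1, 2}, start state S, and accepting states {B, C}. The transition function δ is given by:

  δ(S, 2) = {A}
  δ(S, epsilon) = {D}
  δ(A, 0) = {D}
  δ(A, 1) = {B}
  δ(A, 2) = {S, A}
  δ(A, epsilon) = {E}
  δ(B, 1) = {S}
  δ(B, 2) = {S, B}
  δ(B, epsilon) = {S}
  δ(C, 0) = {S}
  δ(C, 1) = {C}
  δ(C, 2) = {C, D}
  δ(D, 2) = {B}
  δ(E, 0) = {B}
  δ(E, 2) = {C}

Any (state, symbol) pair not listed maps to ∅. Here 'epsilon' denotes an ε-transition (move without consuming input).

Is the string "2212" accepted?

Start: ε-closure({S}) = {S, D}.
Read '2': {S, D} → {S, A, B, D, E}.
Read '2': {S, A, B, D, E} → {S, A, B, C, D, E}.
Read '1': {S, A, B, C, D, E} → {S, B, C, D}.
Read '2': {S, B, C, D} → {S, A, B, C, D, E}.
The final set {S, A, B, C, D, E} contains the accepting states B, C.

Yes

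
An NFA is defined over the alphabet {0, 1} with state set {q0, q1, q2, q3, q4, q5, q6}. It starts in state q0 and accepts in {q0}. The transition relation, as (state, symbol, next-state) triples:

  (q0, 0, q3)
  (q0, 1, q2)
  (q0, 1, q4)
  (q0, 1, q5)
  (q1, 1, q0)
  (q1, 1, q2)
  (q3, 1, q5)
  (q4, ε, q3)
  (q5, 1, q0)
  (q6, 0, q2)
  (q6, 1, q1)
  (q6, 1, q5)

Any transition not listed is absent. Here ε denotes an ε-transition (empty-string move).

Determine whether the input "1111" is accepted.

Yes

Start in {q0}.
Read '1': q0→{q2, q4, q5}; union {q2, q4, q5}; ε-closure = {q2, q3, q4, q5}.
Read '1': q2→∅, q3→{q5}, q4→∅, q5→{q0}; now {q0, q5}.
Read '1': q0→{q2, q4, q5}, q5→{q0}; union {q0, q2, q4, q5}; ε-closure = {q0, q2, q3, q4, q5}.
Read '1': q0→{q2, q4, q5}, q2→∅, q3→{q5}, q4→∅, q5→{q0}; union {q0, q2, q4, q5}; ε-closure = {q0, q2, q3, q4, q5}.
The final set {q0, q2, q3, q4, q5} contains the accepting state q0.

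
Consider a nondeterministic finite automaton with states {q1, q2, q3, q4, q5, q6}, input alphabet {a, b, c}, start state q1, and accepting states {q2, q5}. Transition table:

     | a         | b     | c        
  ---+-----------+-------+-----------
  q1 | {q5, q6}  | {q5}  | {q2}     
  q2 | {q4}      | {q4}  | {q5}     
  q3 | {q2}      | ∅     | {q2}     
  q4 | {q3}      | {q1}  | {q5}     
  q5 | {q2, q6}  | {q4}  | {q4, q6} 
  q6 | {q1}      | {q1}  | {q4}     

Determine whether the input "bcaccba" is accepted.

Start in {q1}.
Read 'b': {q1} → {q5}.
Read 'c': {q5} → {q4, q6}.
Read 'a': {q4, q6} → {q1, q3}.
Read 'c': {q1, q3} → {q2}.
Read 'c': {q2} → {q5}.
Read 'b': {q5} → {q4}.
Read 'a': {q4} → {q3}.
The final set {q3} contains no accepting state.

No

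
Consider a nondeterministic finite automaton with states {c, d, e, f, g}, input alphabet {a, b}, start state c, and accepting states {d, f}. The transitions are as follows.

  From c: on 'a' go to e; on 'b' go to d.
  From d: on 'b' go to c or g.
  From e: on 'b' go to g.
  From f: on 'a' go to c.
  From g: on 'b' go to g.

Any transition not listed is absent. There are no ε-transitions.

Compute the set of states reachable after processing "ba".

∅

Start in {c}.
Read 'b': c→{d}; now {d}.
Read 'a': d→∅; now ∅.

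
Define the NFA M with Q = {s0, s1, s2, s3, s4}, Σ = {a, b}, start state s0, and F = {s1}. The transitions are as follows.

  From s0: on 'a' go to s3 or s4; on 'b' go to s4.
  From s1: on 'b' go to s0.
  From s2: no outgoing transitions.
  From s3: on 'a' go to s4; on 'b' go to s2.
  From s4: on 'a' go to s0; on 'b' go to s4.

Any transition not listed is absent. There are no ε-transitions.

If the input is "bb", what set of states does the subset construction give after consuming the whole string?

Start in {s0}.
Read 'b': s0→{s4}; now {s4}.
Read 'b': s4→{s4}; now {s4}.

{s4}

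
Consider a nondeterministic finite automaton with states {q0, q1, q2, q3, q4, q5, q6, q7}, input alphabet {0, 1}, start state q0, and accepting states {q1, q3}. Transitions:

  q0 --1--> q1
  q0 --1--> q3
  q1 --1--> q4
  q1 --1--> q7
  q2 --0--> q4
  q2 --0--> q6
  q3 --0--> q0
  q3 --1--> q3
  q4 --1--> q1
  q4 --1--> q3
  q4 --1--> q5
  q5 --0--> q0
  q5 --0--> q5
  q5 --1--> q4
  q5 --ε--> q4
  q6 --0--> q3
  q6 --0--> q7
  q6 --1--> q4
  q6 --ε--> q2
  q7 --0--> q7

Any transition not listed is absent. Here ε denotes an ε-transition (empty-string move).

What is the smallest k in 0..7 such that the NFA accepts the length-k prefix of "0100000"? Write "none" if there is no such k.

Start in {q0}.
Read '0': q0→∅; now ∅.
The set is empty and remains empty for the remaining 6 symbols.
No reachable set along the way intersects F.

none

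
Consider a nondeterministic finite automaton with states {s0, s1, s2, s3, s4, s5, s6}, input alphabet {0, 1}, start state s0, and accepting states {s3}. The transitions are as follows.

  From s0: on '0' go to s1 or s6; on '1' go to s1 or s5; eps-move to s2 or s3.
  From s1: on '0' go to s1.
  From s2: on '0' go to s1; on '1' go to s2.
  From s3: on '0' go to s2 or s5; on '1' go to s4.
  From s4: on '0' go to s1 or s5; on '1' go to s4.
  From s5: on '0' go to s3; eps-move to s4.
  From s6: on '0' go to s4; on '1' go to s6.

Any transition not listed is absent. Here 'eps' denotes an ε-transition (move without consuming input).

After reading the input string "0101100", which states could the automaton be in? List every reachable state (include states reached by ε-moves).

Start: ε-closure({s0}) = {s0, s2, s3}.
Read '0': {s0, s2, s3} → {s1, s2, s4, s5, s6}.
Read '1': {s1, s2, s4, s5, s6} → {s2, s4, s6}.
Read '0': {s2, s4, s6} → {s1, s4, s5}.
Read '1': {s1, s4, s5} → {s4}.
Read '1': {s4} → {s4}.
Read '0': {s4} → {s1, s4, s5}.
Read '0': {s1, s4, s5} → {s1, s3, s4, s5}.

{s1, s3, s4, s5}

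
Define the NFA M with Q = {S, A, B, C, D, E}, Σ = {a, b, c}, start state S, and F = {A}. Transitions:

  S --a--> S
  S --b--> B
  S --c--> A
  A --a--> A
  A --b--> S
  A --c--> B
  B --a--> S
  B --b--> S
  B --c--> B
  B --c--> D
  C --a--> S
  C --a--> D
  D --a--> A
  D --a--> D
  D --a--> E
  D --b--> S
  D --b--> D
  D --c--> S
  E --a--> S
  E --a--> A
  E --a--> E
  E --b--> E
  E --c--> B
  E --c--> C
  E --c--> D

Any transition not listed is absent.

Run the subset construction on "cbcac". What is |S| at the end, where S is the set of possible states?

1

Start in {S}.
Read 'c': S→{A}; now {A}.
Read 'b': A→{S}; now {S}.
Read 'c': S→{A}; now {A}.
Read 'a': A→{A}; now {A}.
Read 'c': A→{B}; now {B}.
That set has 1 state.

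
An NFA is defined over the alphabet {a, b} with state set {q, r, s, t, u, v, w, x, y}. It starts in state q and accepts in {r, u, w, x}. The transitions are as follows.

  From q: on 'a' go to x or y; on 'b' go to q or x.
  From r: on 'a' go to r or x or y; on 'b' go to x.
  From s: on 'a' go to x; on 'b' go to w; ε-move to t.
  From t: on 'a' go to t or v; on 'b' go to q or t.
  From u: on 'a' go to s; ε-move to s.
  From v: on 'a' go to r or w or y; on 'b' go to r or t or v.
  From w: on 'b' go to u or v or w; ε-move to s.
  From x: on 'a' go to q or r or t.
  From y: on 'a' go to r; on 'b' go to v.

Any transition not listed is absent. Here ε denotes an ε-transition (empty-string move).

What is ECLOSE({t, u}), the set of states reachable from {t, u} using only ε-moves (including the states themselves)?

{s, t, u}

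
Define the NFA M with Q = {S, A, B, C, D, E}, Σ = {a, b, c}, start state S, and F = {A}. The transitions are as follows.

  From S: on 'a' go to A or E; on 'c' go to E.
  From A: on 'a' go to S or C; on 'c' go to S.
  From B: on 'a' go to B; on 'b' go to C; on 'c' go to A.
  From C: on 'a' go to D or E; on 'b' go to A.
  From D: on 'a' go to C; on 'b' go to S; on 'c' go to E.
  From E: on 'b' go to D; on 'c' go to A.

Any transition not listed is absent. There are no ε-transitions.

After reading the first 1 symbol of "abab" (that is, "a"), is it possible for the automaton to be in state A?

Start in {S}.
Read 'a': {S} → {A, E}.
State A is in {A, E}.

Yes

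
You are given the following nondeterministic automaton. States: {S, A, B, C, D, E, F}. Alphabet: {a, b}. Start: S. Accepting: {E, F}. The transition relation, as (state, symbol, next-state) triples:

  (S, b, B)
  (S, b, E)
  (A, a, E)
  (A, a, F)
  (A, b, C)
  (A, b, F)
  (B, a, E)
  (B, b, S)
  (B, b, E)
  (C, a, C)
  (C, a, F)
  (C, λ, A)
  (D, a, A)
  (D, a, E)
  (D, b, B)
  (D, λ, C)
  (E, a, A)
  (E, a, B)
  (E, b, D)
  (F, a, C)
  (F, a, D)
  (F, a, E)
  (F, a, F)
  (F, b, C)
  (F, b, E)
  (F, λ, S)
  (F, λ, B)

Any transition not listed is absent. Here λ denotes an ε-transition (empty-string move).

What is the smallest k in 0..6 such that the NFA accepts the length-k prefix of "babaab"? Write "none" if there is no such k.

Start in {S}.
Read 'b': S→{B, E}; now {B, E}.
None of the earlier sets intersect F, but {B, E} does.

1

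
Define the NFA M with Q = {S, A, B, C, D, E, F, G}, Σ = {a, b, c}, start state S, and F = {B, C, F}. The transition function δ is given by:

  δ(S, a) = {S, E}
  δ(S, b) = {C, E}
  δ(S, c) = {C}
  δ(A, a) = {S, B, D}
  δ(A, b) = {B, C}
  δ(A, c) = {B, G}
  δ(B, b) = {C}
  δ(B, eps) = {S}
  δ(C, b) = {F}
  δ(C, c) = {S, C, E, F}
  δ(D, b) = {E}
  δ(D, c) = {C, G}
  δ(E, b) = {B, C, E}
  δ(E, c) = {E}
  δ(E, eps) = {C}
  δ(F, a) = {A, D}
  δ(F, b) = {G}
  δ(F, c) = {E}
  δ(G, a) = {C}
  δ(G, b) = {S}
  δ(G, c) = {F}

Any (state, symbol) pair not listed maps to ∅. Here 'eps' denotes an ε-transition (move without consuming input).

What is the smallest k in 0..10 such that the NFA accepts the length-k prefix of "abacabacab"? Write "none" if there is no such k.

Start in {S}.
Read 'a': {S} → {S, C, E}.
None of the earlier sets intersect F, but {S, C, E} does.

1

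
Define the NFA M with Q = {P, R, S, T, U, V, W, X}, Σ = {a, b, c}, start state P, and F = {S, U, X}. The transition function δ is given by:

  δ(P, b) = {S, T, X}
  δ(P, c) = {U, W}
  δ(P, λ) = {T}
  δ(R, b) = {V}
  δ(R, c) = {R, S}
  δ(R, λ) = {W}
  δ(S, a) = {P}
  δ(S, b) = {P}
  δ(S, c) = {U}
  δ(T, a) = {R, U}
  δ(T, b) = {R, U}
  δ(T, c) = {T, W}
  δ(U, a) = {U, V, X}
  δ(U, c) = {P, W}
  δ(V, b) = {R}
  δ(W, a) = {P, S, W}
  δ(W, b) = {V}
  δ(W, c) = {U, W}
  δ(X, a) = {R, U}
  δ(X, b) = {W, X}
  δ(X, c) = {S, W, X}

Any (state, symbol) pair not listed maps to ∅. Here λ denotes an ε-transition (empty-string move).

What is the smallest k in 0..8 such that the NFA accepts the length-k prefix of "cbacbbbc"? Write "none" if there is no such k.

1

Start: ε-closure({P}) = {P, T}.
Read 'c': {P, T} → {T, U, W}.
None of the earlier sets intersect F, but {T, U, W} does.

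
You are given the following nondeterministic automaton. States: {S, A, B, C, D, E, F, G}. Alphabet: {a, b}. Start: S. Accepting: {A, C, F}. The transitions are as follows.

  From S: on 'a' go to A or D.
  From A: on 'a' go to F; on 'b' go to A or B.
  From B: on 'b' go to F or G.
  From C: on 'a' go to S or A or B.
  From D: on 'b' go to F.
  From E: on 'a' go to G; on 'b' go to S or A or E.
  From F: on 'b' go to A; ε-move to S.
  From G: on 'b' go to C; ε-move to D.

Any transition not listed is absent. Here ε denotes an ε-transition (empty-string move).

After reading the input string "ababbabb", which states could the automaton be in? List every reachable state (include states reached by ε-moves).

{S, A, B, D, F, G}

Start in {S}.
Read 'a': S→{A, D}; now {A, D}.
Read 'b': A→{A, B}, D→{F}; union {A, B, F}; ε-closure = {S, A, B, F}.
Read 'a': S→{A, D}, A→{F}, B→∅, F→∅; union {A, D, F}; ε-closure = {S, A, D, F}.
Read 'b': S→∅, A→{A, B}, D→{F}, F→{A}; union {A, B, F}; ε-closure = {S, A, B, F}.
Read 'b': S→∅, A→{A, B}, B→{F, G}, F→{A}; union {A, B, F, G}; ε-closure = {S, A, B, D, F, G}.
Read 'a': S→{A, D}, A→{F}, B→∅, D→∅, F→∅, G→∅; union {A, D, F}; ε-closure = {S, A, D, F}.
Read 'b': S→∅, A→{A, B}, D→{F}, F→{A}; union {A, B, F}; ε-closure = {S, A, B, F}.
Read 'b': S→∅, A→{A, B}, B→{F, G}, F→{A}; union {A, B, F, G}; ε-closure = {S, A, B, D, F, G}.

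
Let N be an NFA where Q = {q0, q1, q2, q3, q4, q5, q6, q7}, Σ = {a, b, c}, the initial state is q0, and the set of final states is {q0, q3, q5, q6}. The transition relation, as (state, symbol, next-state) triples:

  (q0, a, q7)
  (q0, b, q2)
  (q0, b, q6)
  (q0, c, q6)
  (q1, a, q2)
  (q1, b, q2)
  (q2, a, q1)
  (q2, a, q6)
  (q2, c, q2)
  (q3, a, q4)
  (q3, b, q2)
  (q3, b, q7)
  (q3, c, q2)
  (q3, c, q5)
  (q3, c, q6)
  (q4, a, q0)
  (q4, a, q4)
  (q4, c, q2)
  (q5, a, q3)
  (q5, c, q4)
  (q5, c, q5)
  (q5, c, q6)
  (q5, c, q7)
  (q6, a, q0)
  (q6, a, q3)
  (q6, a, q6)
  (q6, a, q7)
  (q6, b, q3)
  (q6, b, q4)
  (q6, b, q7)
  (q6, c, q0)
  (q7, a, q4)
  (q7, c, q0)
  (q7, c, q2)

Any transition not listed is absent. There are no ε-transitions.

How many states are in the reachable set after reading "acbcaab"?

5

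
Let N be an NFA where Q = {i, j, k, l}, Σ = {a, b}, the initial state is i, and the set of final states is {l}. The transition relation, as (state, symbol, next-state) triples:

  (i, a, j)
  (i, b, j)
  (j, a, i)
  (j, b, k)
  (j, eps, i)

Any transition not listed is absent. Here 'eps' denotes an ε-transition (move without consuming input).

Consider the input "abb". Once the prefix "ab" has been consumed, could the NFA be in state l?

Start in {i}.
Read 'a': i→{j}; union {j}; ε-closure = {i, j}.
Read 'b': i→{j}, j→{k}; union {j, k}; ε-closure = {i, j, k}.
State l is not in {i, j, k}.

No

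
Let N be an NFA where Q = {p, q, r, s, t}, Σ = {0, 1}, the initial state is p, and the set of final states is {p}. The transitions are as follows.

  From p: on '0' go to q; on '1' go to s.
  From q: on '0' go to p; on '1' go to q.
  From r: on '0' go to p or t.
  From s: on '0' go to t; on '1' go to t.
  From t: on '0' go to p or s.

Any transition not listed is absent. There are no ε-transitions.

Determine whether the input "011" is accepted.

No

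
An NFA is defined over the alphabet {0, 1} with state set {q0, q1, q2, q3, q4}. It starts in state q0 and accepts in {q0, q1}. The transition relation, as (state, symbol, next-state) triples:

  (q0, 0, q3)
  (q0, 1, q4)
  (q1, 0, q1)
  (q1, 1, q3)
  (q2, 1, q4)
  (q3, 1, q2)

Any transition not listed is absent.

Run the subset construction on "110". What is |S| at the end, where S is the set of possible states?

Start in {q0}.
Read '1': {q0} → {q4}.
Read '1': {q4} → ∅.
The set is empty and remains empty for the remaining 1 symbol.
That set has 0 states.

0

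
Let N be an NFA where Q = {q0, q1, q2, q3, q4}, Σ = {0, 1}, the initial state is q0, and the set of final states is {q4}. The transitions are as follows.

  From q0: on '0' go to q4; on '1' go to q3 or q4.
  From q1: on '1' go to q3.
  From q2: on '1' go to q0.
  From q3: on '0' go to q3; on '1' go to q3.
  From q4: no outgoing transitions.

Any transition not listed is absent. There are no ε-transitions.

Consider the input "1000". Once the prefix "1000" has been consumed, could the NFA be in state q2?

No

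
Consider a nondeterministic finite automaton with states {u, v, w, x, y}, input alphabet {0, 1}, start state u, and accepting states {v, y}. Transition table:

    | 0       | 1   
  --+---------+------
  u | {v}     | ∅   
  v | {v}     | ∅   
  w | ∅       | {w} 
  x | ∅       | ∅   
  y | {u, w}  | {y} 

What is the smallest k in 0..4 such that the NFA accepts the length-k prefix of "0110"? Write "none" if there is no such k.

Start in {u}.
Read '0': {u} → {v}.
None of the earlier sets intersect F, but {v} does.

1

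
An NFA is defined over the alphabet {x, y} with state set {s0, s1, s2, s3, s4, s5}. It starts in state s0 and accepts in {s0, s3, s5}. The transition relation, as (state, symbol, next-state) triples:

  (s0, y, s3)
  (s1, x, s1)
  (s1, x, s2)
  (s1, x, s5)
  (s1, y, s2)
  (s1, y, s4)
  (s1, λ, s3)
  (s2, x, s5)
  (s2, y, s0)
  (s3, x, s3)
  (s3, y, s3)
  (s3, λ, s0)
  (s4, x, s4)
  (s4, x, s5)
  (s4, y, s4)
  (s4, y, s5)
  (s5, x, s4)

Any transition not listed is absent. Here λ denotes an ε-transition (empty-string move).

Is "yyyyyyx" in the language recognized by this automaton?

Yes

Start in {s0}.
Read 'y': s0→{s3}; union {s3}; ε-closure = {s0, s3}.
Read 'y': s0→{s3}, s3→{s3}; union {s3}; ε-closure = {s0, s3}.
Read 'y': s0→{s3}, s3→{s3}; union {s3}; ε-closure = {s0, s3}.
Read 'y': s0→{s3}, s3→{s3}; union {s3}; ε-closure = {s0, s3}.
Read 'y': s0→{s3}, s3→{s3}; union {s3}; ε-closure = {s0, s3}.
Read 'y': s0→{s3}, s3→{s3}; union {s3}; ε-closure = {s0, s3}.
Read 'x': s0→∅, s3→{s3}; union {s3}; ε-closure = {s0, s3}.
The final set {s0, s3} contains the accepting states s0, s3.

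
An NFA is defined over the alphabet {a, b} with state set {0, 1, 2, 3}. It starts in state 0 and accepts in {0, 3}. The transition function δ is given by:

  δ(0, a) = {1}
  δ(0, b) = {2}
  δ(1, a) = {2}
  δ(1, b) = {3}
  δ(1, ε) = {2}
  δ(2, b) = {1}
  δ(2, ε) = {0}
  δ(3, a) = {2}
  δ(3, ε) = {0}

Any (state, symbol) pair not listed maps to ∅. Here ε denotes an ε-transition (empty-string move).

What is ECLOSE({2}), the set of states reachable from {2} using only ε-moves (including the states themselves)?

Begin with {2}.
ε-move 2 → 0; add 0.

{0, 2}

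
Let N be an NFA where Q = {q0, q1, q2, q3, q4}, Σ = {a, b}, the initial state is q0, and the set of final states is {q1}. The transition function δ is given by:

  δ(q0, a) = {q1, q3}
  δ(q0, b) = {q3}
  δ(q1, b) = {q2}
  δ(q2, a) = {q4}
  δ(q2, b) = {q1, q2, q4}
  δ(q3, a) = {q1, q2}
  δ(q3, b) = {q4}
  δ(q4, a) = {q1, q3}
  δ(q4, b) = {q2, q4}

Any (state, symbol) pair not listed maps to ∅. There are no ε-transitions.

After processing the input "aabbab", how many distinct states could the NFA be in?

Start in {q0}.
Read 'a': q0→{q1, q3}; now {q1, q3}.
Read 'a': q1→∅, q3→{q1, q2}; now {q1, q2}.
Read 'b': q1→{q2}, q2→{q1, q2, q4}; now {q1, q2, q4}.
Read 'b': q1→{q2}, q2→{q1, q2, q4}, q4→{q2, q4}; now {q1, q2, q4}.
Read 'a': q1→∅, q2→{q4}, q4→{q1, q3}; now {q1, q3, q4}.
Read 'b': q1→{q2}, q3→{q4}, q4→{q2, q4}; now {q2, q4}.
That set has 2 states.

2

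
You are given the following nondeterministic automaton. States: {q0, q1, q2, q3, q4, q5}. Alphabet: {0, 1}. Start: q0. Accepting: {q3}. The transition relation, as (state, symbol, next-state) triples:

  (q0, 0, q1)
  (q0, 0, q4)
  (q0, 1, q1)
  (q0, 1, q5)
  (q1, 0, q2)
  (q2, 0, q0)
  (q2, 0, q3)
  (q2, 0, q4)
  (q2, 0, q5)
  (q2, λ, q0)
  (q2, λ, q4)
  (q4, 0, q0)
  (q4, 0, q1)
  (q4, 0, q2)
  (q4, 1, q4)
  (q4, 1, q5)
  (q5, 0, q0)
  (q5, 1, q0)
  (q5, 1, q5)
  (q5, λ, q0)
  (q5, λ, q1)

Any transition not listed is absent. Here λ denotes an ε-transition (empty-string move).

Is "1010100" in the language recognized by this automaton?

Yes

Start in {q0}.
Read '1': q0→{q1, q5}; union {q1, q5}; ε-closure = {q0, q1, q5}.
Read '0': q0→{q1, q4}, q1→{q2}, q5→{q0}; now {q0, q1, q2, q4}.
Read '1': q0→{q1, q5}, q1→∅, q2→∅, q4→{q4, q5}; union {q1, q4, q5}; ε-closure = {q0, q1, q4, q5}.
Read '0': q0→{q1, q4}, q1→{q2}, q4→{q0, q1, q2}, q5→{q0}; now {q0, q1, q2, q4}.
Read '1': q0→{q1, q5}, q1→∅, q2→∅, q4→{q4, q5}; union {q1, q4, q5}; ε-closure = {q0, q1, q4, q5}.
Read '0': q0→{q1, q4}, q1→{q2}, q4→{q0, q1, q2}, q5→{q0}; now {q0, q1, q2, q4}.
Read '0': q0→{q1, q4}, q1→{q2}, q2→{q0, q3, q4, q5}, q4→{q0, q1, q2}; now {q0, q1, q2, q3, q4, q5}.
The final set {q0, q1, q2, q3, q4, q5} contains the accepting state q3.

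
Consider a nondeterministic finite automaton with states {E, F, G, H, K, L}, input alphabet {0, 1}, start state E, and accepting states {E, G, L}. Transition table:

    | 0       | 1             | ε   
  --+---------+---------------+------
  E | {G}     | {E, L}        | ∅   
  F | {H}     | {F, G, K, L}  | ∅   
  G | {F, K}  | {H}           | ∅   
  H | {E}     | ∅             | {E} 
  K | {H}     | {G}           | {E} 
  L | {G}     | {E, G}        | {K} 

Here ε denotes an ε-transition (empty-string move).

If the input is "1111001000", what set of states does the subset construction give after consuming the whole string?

{E, F, G, H, K}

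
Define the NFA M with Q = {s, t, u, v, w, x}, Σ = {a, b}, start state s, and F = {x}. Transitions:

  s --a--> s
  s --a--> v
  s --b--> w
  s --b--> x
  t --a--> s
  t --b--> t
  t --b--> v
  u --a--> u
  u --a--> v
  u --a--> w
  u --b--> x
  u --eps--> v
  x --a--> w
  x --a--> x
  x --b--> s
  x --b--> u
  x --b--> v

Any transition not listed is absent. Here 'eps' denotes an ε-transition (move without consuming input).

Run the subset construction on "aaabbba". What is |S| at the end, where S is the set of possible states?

2

Start in {s}.
Read 'a': s→{s, v}; now {s, v}.
Read 'a': s→{s, v}, v→∅; now {s, v}.
Read 'a': s→{s, v}, v→∅; now {s, v}.
Read 'b': s→{w, x}, v→∅; now {w, x}.
Read 'b': w→∅, x→{s, u, v}; now {s, u, v}.
Read 'b': s→{w, x}, u→{x}, v→∅; now {w, x}.
Read 'a': w→∅, x→{w, x}; now {w, x}.
That set has 2 states.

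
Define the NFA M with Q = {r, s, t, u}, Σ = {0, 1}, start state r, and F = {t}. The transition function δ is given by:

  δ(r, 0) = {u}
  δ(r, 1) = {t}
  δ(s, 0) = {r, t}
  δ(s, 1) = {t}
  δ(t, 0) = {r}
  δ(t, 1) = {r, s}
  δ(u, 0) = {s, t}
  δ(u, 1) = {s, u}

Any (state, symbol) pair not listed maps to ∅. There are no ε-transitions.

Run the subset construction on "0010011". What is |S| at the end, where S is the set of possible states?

Start in {r}.
Read '0': r→{u}; now {u}.
Read '0': u→{s, t}; now {s, t}.
Read '1': s→{t}, t→{r, s}; now {r, s, t}.
Read '0': r→{u}, s→{r, t}, t→{r}; now {r, t, u}.
Read '0': r→{u}, t→{r}, u→{s, t}; now {r, s, t, u}.
Read '1': r→{t}, s→{t}, t→{r, s}, u→{s, u}; now {r, s, t, u}.
Read '1': r→{t}, s→{t}, t→{r, s}, u→{s, u}; now {r, s, t, u}.
That set has 4 states.

4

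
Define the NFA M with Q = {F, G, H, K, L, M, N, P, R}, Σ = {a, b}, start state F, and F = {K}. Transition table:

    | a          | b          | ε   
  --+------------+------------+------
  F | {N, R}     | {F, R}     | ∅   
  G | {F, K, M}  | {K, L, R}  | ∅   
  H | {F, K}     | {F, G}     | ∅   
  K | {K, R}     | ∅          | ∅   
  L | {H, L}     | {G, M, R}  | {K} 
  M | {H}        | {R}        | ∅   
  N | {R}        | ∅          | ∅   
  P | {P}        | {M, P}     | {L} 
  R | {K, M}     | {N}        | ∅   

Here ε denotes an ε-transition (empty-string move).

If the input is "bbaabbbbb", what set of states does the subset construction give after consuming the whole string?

{F, G, M, N, R}

Start in {F}.
Read 'b': {F} → {F, R}.
Read 'b': {F, R} → {F, N, R}.
Read 'a': {F, N, R} → {K, M, N, R}.
Read 'a': {K, M, N, R} → {H, K, M, R}.
Read 'b': {H, K, M, R} → {F, G, N, R}.
Read 'b': {F, G, N, R} → {F, K, L, N, R}.
Read 'b': {F, K, L, N, R} → {F, G, M, N, R}.
Read 'b': {F, G, M, N, R} → {F, K, L, N, R}.
Read 'b': {F, K, L, N, R} → {F, G, M, N, R}.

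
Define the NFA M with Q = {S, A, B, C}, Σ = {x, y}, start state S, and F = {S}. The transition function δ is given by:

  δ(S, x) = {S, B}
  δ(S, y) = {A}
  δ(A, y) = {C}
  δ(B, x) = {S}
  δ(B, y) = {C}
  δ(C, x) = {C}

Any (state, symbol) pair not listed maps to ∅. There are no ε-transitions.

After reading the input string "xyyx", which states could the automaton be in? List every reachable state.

Start in {S}.
Read 'x': {S} → {S, B}.
Read 'y': {S, B} → {A, C}.
Read 'y': {A, C} → {C}.
Read 'x': {C} → {C}.

{C}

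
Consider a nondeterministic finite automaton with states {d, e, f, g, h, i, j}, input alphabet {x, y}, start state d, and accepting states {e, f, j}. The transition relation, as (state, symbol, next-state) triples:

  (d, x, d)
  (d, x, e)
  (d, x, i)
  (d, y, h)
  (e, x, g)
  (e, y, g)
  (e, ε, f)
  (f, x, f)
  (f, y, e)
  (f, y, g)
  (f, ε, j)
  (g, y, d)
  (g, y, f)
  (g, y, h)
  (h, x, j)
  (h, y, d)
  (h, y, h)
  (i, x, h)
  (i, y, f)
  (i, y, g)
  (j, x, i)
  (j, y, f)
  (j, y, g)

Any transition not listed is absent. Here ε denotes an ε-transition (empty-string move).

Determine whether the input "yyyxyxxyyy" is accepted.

Start in {d}.
Read 'y': d→{h}; now {h}.
Read 'y': h→{d, h}; now {d, h}.
Read 'y': d→{h}, h→{d, h}; now {d, h}.
Read 'x': d→{d, e, i}, h→{j}; union {d, e, i, j}; ε-closure = {d, e, f, i, j}.
Read 'y': d→{h}, e→{g}, f→{e, g}, i→{f, g}, j→{f, g}; union {e, f, g, h}; ε-closure = {e, f, g, h, j}.
Read 'x': e→{g}, f→{f}, g→∅, h→{j}, j→{i}; now {f, g, i, j}.
Read 'x': f→{f}, g→∅, i→{h}, j→{i}; union {f, h, i}; ε-closure = {f, h, i, j}.
Read 'y': f→{e, g}, h→{d, h}, i→{f, g}, j→{f, g}; union {d, e, f, g, h}; ε-closure = {d, e, f, g, h, j}.
Read 'y': d→{h}, e→{g}, f→{e, g}, g→{d, f, h}, h→{d, h}, j→{f, g}; union {d, e, f, g, h}; ε-closure = {d, e, f, g, h, j}.
Read 'y': d→{h}, e→{g}, f→{e, g}, g→{d, f, h}, h→{d, h}, j→{f, g}; union {d, e, f, g, h}; ε-closure = {d, e, f, g, h, j}.
The final set {d, e, f, g, h, j} contains the accepting states e, f, j.

Yes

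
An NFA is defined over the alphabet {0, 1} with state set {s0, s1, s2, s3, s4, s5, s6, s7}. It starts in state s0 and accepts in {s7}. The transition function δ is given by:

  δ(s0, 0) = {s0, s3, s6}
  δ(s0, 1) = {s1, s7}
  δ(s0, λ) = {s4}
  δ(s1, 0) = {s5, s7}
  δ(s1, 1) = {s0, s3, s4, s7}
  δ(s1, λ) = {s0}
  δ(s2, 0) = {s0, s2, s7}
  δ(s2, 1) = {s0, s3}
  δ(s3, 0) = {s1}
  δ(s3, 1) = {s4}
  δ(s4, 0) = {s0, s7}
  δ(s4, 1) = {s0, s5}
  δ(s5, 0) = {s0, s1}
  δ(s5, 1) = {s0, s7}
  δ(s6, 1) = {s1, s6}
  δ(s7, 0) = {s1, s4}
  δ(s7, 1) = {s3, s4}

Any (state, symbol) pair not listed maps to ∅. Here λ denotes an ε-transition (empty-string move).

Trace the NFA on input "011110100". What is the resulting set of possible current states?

{s0, s1, s3, s4, s5, s6, s7}

Start: ε-closure({s0}) = {s0, s4}.
Read '0': s0→{s0, s3, s6}, s4→{s0, s7}; union {s0, s3, s6, s7}; ε-closure = {s0, s3, s4, s6, s7}.
Read '1': s0→{s1, s7}, s3→{s4}, s4→{s0, s5}, s6→{s1, s6}, s7→{s3, s4}; now {s0, s1, s3, s4, s5, s6, s7}.
Read '1': s0→{s1, s7}, s1→{s0, s3, s4, s7}, s3→{s4}, s4→{s0, s5}, s5→{s0, s7}, s6→{s1, s6}, s7→{s3, s4}; now {s0, s1, s3, s4, s5, s6, s7}.
Read '1': s0→{s1, s7}, s1→{s0, s3, s4, s7}, s3→{s4}, s4→{s0, s5}, s5→{s0, s7}, s6→{s1, s6}, s7→{s3, s4}; now {s0, s1, s3, s4, s5, s6, s7}.
Read '1': s0→{s1, s7}, s1→{s0, s3, s4, s7}, s3→{s4}, s4→{s0, s5}, s5→{s0, s7}, s6→{s1, s6}, s7→{s3, s4}; now {s0, s1, s3, s4, s5, s6, s7}.
Read '0': s0→{s0, s3, s6}, s1→{s5, s7}, s3→{s1}, s4→{s0, s7}, s5→{s0, s1}, s6→∅, s7→{s1, s4}; now {s0, s1, s3, s4, s5, s6, s7}.
Read '1': s0→{s1, s7}, s1→{s0, s3, s4, s7}, s3→{s4}, s4→{s0, s5}, s5→{s0, s7}, s6→{s1, s6}, s7→{s3, s4}; now {s0, s1, s3, s4, s5, s6, s7}.
Read '0': s0→{s0, s3, s6}, s1→{s5, s7}, s3→{s1}, s4→{s0, s7}, s5→{s0, s1}, s6→∅, s7→{s1, s4}; now {s0, s1, s3, s4, s5, s6, s7}.
Read '0': s0→{s0, s3, s6}, s1→{s5, s7}, s3→{s1}, s4→{s0, s7}, s5→{s0, s1}, s6→∅, s7→{s1, s4}; now {s0, s1, s3, s4, s5, s6, s7}.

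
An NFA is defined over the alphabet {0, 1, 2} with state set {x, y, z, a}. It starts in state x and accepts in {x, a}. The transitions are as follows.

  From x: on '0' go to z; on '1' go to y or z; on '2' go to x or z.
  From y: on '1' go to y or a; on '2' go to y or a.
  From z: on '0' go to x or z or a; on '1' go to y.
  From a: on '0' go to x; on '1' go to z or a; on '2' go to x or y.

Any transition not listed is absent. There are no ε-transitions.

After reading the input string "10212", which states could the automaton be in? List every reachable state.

Start in {x}.
Read '1': x→{y, z}; now {y, z}.
Read '0': y→∅, z→{x, z, a}; now {x, z, a}.
Read '2': x→{x, z}, z→∅, a→{x, y}; now {x, y, z}.
Read '1': x→{y, z}, y→{y, a}, z→{y}; now {y, z, a}.
Read '2': y→{y, a}, z→∅, a→{x, y}; now {x, y, a}.

{x, y, a}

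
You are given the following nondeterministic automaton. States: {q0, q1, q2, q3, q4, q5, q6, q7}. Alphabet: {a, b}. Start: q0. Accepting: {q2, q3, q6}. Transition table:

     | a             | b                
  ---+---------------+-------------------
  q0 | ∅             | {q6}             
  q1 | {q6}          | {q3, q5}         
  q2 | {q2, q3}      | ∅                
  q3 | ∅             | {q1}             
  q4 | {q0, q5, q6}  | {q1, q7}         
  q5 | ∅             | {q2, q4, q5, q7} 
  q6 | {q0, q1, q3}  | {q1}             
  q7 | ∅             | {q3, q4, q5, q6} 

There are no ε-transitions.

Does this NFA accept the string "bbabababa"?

Yes

Start in {q0}.
Read 'b': {q0} → {q6}.
Read 'b': {q6} → {q1}.
Read 'a': {q1} → {q6}.
Read 'b': {q6} → {q1}.
Read 'a': {q1} → {q6}.
Read 'b': {q6} → {q1}.
Read 'a': {q1} → {q6}.
Read 'b': {q6} → {q1}.
Read 'a': {q1} → {q6}.
The final set {q6} contains the accepting state q6.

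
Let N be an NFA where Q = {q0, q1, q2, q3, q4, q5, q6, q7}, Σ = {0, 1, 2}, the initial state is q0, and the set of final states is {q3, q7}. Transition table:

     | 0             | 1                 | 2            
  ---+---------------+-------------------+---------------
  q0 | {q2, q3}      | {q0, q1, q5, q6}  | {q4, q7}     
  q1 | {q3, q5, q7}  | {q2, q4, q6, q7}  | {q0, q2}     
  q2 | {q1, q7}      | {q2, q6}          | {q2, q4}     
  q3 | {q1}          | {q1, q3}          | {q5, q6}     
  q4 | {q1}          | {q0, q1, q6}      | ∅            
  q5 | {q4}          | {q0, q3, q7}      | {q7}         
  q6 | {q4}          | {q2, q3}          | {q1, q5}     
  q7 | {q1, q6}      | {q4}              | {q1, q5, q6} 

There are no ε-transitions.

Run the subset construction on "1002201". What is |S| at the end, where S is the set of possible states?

7

Start in {q0}.
Read '1': q0→{q0, q1, q5, q6}; now {q0, q1, q5, q6}.
Read '0': q0→{q2, q3}, q1→{q3, q5, q7}, q5→{q4}, q6→{q4}; now {q2, q3, q4, q5, q7}.
Read '0': q2→{q1, q7}, q3→{q1}, q4→{q1}, q5→{q4}, q7→{q1, q6}; now {q1, q4, q6, q7}.
Read '2': q1→{q0, q2}, q4→∅, q6→{q1, q5}, q7→{q1, q5, q6}; now {q0, q1, q2, q5, q6}.
Read '2': q0→{q4, q7}, q1→{q0, q2}, q2→{q2, q4}, q5→{q7}, q6→{q1, q5}; now {q0, q1, q2, q4, q5, q7}.
Read '0': q0→{q2, q3}, q1→{q3, q5, q7}, q2→{q1, q7}, q4→{q1}, q5→{q4}, q7→{q1, q6}; now {q1, q2, q3, q4, q5, q6, q7}.
Read '1': q1→{q2, q4, q6, q7}, q2→{q2, q6}, q3→{q1, q3}, q4→{q0, q1, q6}, q5→{q0, q3, q7}, q6→{q2, q3}, q7→{q4}; now {q0, q1, q2, q3, q4, q6, q7}.
That set has 7 states.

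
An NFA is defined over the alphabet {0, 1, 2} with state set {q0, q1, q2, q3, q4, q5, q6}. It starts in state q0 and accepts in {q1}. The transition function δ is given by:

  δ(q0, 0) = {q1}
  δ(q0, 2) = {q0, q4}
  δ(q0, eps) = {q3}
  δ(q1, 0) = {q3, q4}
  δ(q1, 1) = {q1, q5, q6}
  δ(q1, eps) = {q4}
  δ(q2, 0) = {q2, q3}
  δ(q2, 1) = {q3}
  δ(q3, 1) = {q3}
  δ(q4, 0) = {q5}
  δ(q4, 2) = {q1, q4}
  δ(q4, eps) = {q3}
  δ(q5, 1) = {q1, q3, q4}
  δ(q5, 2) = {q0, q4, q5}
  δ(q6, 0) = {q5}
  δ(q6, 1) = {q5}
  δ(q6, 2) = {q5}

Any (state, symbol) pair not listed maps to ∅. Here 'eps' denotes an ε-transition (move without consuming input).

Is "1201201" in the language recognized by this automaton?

Start: ε-closure({q0}) = {q0, q3}.
Read '1': q0→∅, q3→{q3}; now {q3}.
Read '2': q3→∅; now ∅.
The set is empty and remains empty for the remaining 5 symbols.
The final set ∅ contains no accepting state.

No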